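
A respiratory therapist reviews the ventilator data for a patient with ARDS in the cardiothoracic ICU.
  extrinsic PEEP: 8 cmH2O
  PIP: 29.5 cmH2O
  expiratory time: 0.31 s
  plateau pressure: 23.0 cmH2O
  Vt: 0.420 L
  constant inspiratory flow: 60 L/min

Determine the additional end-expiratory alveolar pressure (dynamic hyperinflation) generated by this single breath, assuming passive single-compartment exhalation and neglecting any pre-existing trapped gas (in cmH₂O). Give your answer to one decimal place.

2.7

Flow: 60 L/min ÷ 60 = 1 L/s.
R = (PIP − Pplat)/V̇ = (29.5 − 23.0) / 1 = 6.5/1 = 6.5 cmH2O·s/L.
C = Vt/(Pplat − PEEP) = 420.0 / (23.0 − 8) = 420.0/15.0 = 28.0 mL/cmH2O.
τ = R × C = 6.5 × 0.028 L/cmH2O = 0.182 s.
Fraction remaining = e^(−Te/τ) = e^(−0.31/0.182) = 0.1821; trapped volume = 420.0 × 0.1821 = 76.482 mL.
Additional alveolar pressure from trapping ≈ V_trapped / C = 76.482 / 28.0 = 2.732 cmH2O.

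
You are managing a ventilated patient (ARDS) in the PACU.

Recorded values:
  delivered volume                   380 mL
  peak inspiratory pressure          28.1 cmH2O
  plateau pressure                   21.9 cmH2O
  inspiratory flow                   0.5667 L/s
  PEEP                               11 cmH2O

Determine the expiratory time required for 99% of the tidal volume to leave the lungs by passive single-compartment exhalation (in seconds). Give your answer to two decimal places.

R = (PIP − Pplat)/V̇ = (28.1 − 21.9) / 0.5667 = 6.2/0.5667 = 10.941 cmH2O·s/L.
C = Vt/(Pplat − PEEP) = 380.0 / (21.9 − 11) = 380.0/10.9 = 34.862 mL/cmH2O.
τ = R × C = 10.941 × 0.03486 L/cmH2O = 0.3814 s.
t = −τ·ln(1 − 0.99) = −0.3814·ln(0.01) = 1.756 s.

1.76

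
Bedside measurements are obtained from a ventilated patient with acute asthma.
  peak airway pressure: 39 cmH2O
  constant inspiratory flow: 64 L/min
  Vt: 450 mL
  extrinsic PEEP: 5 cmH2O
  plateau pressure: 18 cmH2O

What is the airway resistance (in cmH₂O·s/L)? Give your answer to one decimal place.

Flow: 64 L/min ÷ 60 = 1.0667 L/s.
Raw = (PIP − Pplat) / flow = (39 − 18) / 1.0667 = 21.0 / 1.0667 = 19.687 cmH2O·s/L.

19.7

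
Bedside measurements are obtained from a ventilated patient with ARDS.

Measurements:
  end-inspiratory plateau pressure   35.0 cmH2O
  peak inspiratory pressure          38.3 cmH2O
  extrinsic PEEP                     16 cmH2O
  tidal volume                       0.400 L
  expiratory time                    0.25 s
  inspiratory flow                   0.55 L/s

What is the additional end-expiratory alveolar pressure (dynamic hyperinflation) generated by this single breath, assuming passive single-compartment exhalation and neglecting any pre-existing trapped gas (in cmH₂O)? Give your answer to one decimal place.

R = (PIP − Pplat)/V̇ = (38.3 − 35.0) / 0.55 = 3.3/0.55 = 6.0 cmH2O·s/L.
C = Vt/(Pplat − PEEP) = 400.0 / (35.0 − 16) = 400.0/19.0 = 21.053 mL/cmH2O.
τ = R × C = 6.0 × 0.02105 L/cmH2O = 0.1263 s.
Fraction remaining = e^(−Te/τ) = e^(−0.25/0.1263) = 0.1382; trapped volume = 400.0 × 0.1382 = 55.28 mL.
Additional alveolar pressure from trapping ≈ V_trapped / C = 55.28 / 21.053 = 2.626 cmH2O.

2.6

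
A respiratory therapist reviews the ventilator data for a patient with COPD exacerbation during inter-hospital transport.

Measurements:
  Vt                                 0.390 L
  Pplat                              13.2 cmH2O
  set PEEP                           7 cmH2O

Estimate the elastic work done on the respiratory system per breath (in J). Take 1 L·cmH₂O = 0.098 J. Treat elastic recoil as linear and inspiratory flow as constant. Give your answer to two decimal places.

0.12

Elastic work ≈ ½ × (Pplat − PEEP) × Vt = 0.5 × (13.2 − 7) × 0.390 L = 0.5 × 6.2 × 0.390 = 1.209 L·cmH2O.
× 0.098 J/(L·cmH2O) → 0.1185 J.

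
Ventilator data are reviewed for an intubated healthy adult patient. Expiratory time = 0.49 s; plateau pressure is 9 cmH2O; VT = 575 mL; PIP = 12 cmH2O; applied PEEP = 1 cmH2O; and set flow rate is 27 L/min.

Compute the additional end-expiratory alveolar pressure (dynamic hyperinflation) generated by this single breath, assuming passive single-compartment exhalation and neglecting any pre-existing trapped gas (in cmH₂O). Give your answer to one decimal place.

2.9

Flow: 27 L/min ÷ 60 = 0.45 L/s.
R = (PIP − Pplat)/V̇ = (12 − 9) / 0.45 = 3.0/0.45 = 6.667 cmH2O·s/L.
C = Vt/(Pplat − PEEP) = 575.0 / (9 − 1) = 575.0/8.0 = 71.875 mL/cmH2O.
τ = R × C = 6.667 × 0.07188 L/cmH2O = 0.4792 s.
Fraction remaining = e^(−Te/τ) = e^(−0.49/0.4792) = 0.3597; trapped volume = 575.0 × 0.3597 = 206.83 mL.
Additional alveolar pressure from trapping ≈ V_trapped / C = 206.83 / 71.875 = 2.878 cmH2O.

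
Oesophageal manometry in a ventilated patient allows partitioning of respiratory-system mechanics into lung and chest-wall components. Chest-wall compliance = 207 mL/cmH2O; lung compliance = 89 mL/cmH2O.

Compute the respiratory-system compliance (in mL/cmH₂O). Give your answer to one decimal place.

62.2

Lung and chest wall are elastances in series: 1/Crs = 1/CL + 1/Ccw.
1/Crs = 1/89 + 1/207 = 0.01607.
Crs = 62.228 mL/cmH2O.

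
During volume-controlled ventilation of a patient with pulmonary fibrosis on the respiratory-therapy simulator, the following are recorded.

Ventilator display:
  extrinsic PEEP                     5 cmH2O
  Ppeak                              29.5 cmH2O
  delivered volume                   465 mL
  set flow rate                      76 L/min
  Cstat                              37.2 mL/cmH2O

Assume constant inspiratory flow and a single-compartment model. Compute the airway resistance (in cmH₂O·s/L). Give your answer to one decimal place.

9.5

Flow: 76 L/min ÷ 60 = 1.2667 L/s.
Equation of motion (constant flow): PIP = Vt/C + R·V̇ + PEEP.
R·V̇ = PIP − Vt/C − PEEP = 29.5 − 465/37.2 − 5 = 29.5 − 12.5 − 5 = 12.0 cmH2O.
R = 12.0 / 1.2667 = 9.473 cmH2O·s/L.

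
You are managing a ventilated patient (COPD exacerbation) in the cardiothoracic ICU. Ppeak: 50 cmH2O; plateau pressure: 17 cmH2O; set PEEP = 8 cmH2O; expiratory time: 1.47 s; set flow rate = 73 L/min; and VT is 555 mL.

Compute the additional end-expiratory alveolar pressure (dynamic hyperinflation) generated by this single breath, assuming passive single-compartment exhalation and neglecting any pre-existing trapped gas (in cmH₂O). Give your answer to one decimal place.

3.7

Flow: 73 L/min ÷ 60 = 1.2167 L/s.
R = (PIP − Pplat)/V̇ = (50 − 17) / 1.2167 = 33.0/1.2167 = 27.123 cmH2O·s/L.
C = Vt/(Pplat − PEEP) = 555.0 / (17 − 8) = 555.0/9.0 = 61.667 mL/cmH2O.
τ = R × C = 27.123 × 0.06167 L/cmH2O = 1.673 s.
Fraction remaining = e^(−Te/τ) = e^(−1.47/1.673) = 0.4153; trapped volume = 555.0 × 0.4153 = 230.49 mL.
Additional alveolar pressure from trapping ≈ V_trapped / C = 230.49 / 61.667 = 3.738 cmH2O.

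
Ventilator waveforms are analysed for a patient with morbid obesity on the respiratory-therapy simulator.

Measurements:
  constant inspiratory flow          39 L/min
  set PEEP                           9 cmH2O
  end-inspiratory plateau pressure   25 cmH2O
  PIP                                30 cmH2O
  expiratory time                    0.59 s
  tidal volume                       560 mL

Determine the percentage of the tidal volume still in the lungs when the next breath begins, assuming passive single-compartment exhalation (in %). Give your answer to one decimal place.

11.2

Flow: 39 L/min ÷ 60 = 0.65 L/s.
R = (PIP − Pplat)/V̇ = (30 − 25) / 0.65 = 5.0/0.65 = 7.692 cmH2O·s/L.
C = Vt/(Pplat − PEEP) = 560.0 / (25 − 9) = 560.0/16.0 = 35.0 mL/cmH2O.
τ = R × C = 7.692 × 0.035 L/cmH2O = 0.2692 s.
Fraction remaining at end-expiration = e^(−Te/τ) = e^(−0.59/0.2692) = 0.1117 → 11.17%.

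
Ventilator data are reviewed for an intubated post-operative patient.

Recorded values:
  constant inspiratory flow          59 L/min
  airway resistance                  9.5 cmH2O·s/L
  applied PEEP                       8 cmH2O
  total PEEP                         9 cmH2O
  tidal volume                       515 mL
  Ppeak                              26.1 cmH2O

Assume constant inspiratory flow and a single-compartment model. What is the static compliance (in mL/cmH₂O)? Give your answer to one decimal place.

66.4

Flow: 59 L/min ÷ 60 = 0.9833 L/s.
Total PEEP = 9 cmH2O (set 8 + intrinsic 1); this is the baseline alveolar pressure.
Equation of motion (constant flow): PIP = Vt/C + R·V̇ + PEEP.
Vt/C = PIP − R·V̇ − PEEP = 26.1 − 9.5×0.9833 − 9 = 26.1 − 9.341 − 9 = 7.759 cmH2O.
C = Vt / 7.759 = 515 / 7.759 = 66.375 mL/cmH2O.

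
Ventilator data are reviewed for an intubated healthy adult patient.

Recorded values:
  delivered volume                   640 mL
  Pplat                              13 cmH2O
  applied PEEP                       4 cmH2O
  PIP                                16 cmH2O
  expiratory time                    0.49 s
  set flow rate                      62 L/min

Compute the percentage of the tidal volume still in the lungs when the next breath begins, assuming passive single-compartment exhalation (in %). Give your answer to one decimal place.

9.3

Flow: 62 L/min ÷ 60 = 1.0333 L/s.
R = (PIP − Pplat)/V̇ = (16 − 13) / 1.0333 = 3.0/1.0333 = 2.903 cmH2O·s/L.
C = Vt/(Pplat − PEEP) = 640.0 / (13 − 4) = 640.0/9.0 = 71.111 mL/cmH2O.
τ = R × C = 2.903 × 0.07111 L/cmH2O = 0.2064 s.
Fraction remaining at end-expiration = e^(−Te/τ) = e^(−0.49/0.2064) = 0.0931 → 9.31%.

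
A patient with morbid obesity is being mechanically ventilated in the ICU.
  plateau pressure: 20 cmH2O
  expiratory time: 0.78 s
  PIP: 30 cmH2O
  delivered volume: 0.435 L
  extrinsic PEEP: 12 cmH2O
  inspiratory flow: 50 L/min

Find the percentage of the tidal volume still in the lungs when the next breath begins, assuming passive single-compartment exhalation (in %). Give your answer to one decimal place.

30.3

Flow: 50 L/min ÷ 60 = 0.8333 L/s.
R = (PIP − Pplat)/V̇ = (30 − 20) / 0.8333 = 10.0/0.8333 = 12.0 cmH2O·s/L.
C = Vt/(Pplat − PEEP) = 435.0 / (20 − 12) = 435.0/8.0 = 54.375 mL/cmH2O.
τ = R × C = 12.0 × 0.05438 L/cmH2O = 0.6526 s.
Fraction remaining at end-expiration = e^(−Te/τ) = e^(−0.78/0.6526) = 0.3026 → 30.26%.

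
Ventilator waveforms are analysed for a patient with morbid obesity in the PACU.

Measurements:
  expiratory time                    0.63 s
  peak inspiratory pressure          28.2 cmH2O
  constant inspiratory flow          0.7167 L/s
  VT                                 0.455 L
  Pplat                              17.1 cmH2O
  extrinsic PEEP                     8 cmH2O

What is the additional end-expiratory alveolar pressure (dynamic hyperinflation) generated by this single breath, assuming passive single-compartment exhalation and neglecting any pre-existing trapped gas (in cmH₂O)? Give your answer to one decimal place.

R = (PIP − Pplat)/V̇ = (28.2 − 17.1) / 0.7167 = 11.1/0.7167 = 15.488 cmH2O·s/L.
C = Vt/(Pplat − PEEP) = 455.0 / (17.1 − 8) = 455.0/9.1 = 50.0 mL/cmH2O.
τ = R × C = 15.488 × 0.05 L/cmH2O = 0.7744 s.
Fraction remaining = e^(−Te/τ) = e^(−0.63/0.7744) = 0.4433; trapped volume = 455.0 × 0.4433 = 201.7 mL.
Additional alveolar pressure from trapping ≈ V_trapped / C = 201.7 / 50.0 = 4.034 cmH2O.

4.0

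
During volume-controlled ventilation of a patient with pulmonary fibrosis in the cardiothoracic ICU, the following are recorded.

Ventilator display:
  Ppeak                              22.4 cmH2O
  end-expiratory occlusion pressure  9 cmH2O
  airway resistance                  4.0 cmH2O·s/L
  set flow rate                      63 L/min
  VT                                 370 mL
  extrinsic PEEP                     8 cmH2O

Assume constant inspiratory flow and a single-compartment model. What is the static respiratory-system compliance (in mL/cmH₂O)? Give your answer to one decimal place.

40.2

Flow: 63 L/min ÷ 60 = 1.05 L/s.
Total PEEP = 9 cmH2O (set 8 + intrinsic 1); this is the baseline alveolar pressure.
Equation of motion (constant flow): PIP = Vt/C + R·V̇ + PEEP.
Vt/C = PIP − R·V̇ − PEEP = 22.4 − 4.0×1.05 − 9 = 22.4 − 4.2 − 9 = 9.2 cmH2O.
C = Vt / 9.2 = 370 / 9.2 = 40.217 mL/cmH2O.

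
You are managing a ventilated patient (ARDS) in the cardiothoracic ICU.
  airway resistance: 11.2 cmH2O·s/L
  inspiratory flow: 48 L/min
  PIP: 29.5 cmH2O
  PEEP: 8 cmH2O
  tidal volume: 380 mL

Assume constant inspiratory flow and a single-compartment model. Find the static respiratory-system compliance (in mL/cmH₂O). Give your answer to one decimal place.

30.3

Flow: 48 L/min ÷ 60 = 0.8 L/s.
Equation of motion (constant flow): PIP = Vt/C + R·V̇ + PEEP.
Vt/C = PIP − R·V̇ − PEEP = 29.5 − 11.2×0.8 − 8 = 29.5 − 8.96 − 8 = 12.54 cmH2O.
C = Vt / 12.54 = 380 / 12.54 = 30.303 mL/cmH2O.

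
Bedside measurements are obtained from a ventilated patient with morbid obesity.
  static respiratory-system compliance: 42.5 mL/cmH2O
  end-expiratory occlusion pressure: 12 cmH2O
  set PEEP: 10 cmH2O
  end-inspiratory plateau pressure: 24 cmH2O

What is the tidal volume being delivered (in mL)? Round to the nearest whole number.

510

End-expiratory occlusion gives total PEEP = 12 cmH2O (intrinsic PEEP = 12 − 10 = 2). Use total PEEP for the elastic gradient.
Vt = Cstat × (Pplat − PEEPtotal) = 42.5 × (24 − 12) = 42.5 × 12.0 = 510.0 mL.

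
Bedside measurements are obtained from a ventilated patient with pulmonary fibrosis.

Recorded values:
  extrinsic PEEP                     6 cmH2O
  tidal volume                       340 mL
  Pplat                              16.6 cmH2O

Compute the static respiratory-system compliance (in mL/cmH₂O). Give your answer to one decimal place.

Cstat = Vt / (Pplat − PEEP) = 340 / (16.6 − 6) = 340 / 10.6 = 32.075 mL/cmH2O.

32.1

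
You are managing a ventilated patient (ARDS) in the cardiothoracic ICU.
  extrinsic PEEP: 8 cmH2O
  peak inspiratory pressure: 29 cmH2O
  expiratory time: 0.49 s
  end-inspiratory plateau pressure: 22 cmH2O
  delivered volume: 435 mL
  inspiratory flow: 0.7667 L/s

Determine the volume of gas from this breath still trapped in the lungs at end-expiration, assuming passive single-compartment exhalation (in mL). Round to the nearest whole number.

R = (PIP − Pplat)/V̇ = (29 − 22) / 0.7667 = 7.0/0.7667 = 9.13 cmH2O·s/L.
C = Vt/(Pplat − PEEP) = 435.0 / (22 − 8) = 435.0/14.0 = 31.071 mL/cmH2O.
τ = R × C = 9.13 × 0.03107 L/cmH2O = 0.2837 s.
Fraction remaining = e^(−Te/τ) = e^(−0.49/0.2837) = 0.1778.
Trapped volume = 435.0 × 0.1778 = 77.343 mL.

77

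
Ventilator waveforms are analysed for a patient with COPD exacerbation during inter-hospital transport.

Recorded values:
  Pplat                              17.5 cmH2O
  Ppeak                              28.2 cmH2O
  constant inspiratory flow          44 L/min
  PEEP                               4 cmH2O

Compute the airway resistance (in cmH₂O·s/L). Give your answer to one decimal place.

Flow: 44 L/min ÷ 60 = 0.7333 L/s.
Raw = (PIP − Pplat) / flow = (28.2 − 17.5) / 0.7333 = 10.7 / 0.7333 = 14.592 cmH2O·s/L.

14.6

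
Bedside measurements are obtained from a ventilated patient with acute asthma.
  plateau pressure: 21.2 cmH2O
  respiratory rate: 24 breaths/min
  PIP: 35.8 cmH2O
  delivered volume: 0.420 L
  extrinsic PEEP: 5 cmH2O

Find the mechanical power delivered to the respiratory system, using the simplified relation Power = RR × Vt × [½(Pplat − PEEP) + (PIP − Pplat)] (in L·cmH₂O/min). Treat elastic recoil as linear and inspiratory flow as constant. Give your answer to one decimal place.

228.8

Per-breath work = Vt × [½(Pplat−PEEP) + (PIP−Pplat)] = 0.420 × [0.5×16.2 + 14.6] = 0.420 × 22.7 = 9.534 L·cmH2O.
Power = 24 × 9.534 = 228.82 L·cmH2O/min.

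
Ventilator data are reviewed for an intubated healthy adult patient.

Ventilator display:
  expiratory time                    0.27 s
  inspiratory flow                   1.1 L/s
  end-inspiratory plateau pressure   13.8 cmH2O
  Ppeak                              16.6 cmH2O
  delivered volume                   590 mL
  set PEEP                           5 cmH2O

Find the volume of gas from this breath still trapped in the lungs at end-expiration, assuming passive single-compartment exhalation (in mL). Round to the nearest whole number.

121

R = (PIP − Pplat)/V̇ = (16.6 − 13.8) / 1.1 = 2.8/1.1 = 2.545 cmH2O·s/L.
C = Vt/(Pplat − PEEP) = 590.0 / (13.8 − 5) = 590.0/8.8 = 67.045 mL/cmH2O.
τ = R × C = 2.545 × 0.06705 L/cmH2O = 0.1706 s.
Fraction remaining = e^(−Te/τ) = e^(−0.27/0.1706) = 0.2054.
Trapped volume = 590.0 × 0.2054 = 121.19 mL.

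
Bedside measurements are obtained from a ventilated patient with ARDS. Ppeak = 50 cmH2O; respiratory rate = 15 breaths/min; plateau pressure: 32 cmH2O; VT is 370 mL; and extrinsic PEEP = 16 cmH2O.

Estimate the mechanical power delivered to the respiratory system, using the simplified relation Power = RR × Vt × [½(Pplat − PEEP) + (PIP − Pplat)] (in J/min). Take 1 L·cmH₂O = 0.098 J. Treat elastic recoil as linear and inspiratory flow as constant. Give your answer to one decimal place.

14.1

Per-breath work = Vt × [½(Pplat−PEEP) + (PIP−Pplat)] = 0.370 × [0.5×16.0 + 18.0] = 0.370 × 26.0 = 9.62 L·cmH2O.
Power = 15 × 9.62 = 144.3 L·cmH2O/min.
× 0.098 J/(L·cmH2O) → 14.141 J/min.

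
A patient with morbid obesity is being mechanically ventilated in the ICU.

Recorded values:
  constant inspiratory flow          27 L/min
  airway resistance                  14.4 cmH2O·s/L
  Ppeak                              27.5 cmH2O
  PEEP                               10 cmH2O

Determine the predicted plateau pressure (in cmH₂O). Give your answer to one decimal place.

Flow: 27 L/min ÷ 60 = 0.45 L/s.
Pplat = PIP − Raw × flow = 27.5 − 14.4 × 0.45 = 27.5 − 6.48 = 21.02 cmH2O.

21.0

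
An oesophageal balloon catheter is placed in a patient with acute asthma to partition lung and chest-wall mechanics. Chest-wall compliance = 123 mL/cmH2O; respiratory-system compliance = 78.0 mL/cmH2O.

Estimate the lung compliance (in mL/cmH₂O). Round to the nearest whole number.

213

1/CL = 1/Crs − 1/Ccw.
1/CL = 1/78.0 − 1/123 = 0.00469.
CL = 213.22 mL/cmH2O.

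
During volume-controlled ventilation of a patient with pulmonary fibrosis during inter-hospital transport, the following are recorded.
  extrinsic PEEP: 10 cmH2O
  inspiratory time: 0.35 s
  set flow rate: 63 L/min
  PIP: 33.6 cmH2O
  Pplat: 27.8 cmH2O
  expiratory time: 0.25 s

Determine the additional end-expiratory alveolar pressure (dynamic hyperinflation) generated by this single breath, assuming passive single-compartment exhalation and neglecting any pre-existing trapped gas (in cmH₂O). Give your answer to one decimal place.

Flow: 63 L/min ÷ 60 = 1.05 L/s.
Vt = flow × Ti = 1.05 L/s × 0.35 s × 1000 mL/L = 367.5 mL.
R = (PIP − Pplat)/V̇ = (33.6 − 27.8) / 1.05 = 5.8/1.05 = 5.524 cmH2O·s/L.
C = Vt/(Pplat − PEEP) = 367.5 / (27.8 − 10) = 367.5/17.8 = 20.646 mL/cmH2O.
τ = R × C = 5.524 × 0.02065 L/cmH2O = 0.1141 s.
Fraction remaining = e^(−Te/τ) = e^(−0.25/0.1141) = 0.1118; trapped volume = 367.5 × 0.1118 = 41.087 mL.
Additional alveolar pressure from trapping ≈ V_trapped / C = 41.087 / 20.646 = 1.99 cmH2O.

2.0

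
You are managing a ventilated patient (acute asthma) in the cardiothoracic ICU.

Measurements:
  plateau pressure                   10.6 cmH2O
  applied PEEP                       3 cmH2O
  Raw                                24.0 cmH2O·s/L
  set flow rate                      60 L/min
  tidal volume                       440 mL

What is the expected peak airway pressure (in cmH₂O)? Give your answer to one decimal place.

Flow: 60 L/min ÷ 60 = 1 L/s.
PIP = Pplat + Raw × flow = 10.6 + 24.0 × 1 = 10.6 + 24.0 = 34.6 cmH2O.

34.6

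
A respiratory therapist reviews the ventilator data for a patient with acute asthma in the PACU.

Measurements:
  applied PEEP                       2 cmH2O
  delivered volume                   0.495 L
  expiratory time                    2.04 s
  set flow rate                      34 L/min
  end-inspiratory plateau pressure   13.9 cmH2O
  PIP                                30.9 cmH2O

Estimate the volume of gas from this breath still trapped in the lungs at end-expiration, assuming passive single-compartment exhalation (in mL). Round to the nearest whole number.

97

Flow: 34 L/min ÷ 60 = 0.5667 L/s.
R = (PIP − Pplat)/V̇ = (30.9 − 13.9) / 0.5667 = 17.0/0.5667 = 29.998 cmH2O·s/L.
C = Vt/(Pplat − PEEP) = 495.0 / (13.9 − 2) = 495.0/11.9 = 41.597 mL/cmH2O.
τ = R × C = 29.998 × 0.0416 L/cmH2O = 1.248 s.
Fraction remaining = e^(−Te/τ) = e^(−2.04/1.248) = 0.195.
Trapped volume = 495.0 × 0.195 = 96.525 mL.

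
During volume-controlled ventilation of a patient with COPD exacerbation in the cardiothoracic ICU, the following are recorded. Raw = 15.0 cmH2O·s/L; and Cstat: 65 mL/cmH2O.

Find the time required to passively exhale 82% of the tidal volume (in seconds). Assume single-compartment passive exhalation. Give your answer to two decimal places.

1.67

τ = R × C = 15.0 × 65 mL/cmH2O = 15.0 × 0.065 L/cmH2O = 0.975 s.
Exhaled fraction f = 1 − e^(−t/τ) → t = −τ·ln(1 − f) = −0.975·ln(0.18) = 1.672 s.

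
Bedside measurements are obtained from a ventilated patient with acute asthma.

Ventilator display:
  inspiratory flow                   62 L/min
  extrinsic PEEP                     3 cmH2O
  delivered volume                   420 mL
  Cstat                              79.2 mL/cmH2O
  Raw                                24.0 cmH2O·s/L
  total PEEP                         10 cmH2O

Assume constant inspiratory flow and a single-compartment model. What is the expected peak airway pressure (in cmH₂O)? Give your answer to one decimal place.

Flow: 62 L/min ÷ 60 = 1.0333 L/s.
Total PEEP = 10 cmH2O (set 3 + intrinsic 7); this is the baseline alveolar pressure.
Equation of motion (constant flow): PIP = Vt/C + R·V̇ + PEEP.
PIP = 420/79.2 + 24.0×1.0333 + 10 = 5.303 + 24.799 + 10 = 40.102 cmH2O.

40.1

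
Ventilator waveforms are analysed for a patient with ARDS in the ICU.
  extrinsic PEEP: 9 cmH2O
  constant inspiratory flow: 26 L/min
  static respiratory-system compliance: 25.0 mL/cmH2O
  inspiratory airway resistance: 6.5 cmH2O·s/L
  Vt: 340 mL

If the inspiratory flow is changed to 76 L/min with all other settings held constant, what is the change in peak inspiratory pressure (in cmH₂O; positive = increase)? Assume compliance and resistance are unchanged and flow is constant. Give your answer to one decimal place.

5.4

Flow: 26 L/min ÷ 60 = 0.4333 L/s.
New flow: 76 L/min ÷ 60 = 1.2667 L/s.
PIP = Vt/C + R·V̇ + PEEP (constant-flow equation of motion).
Only the resistive term changes: ΔPIP = R × ΔV̇ = 6.5 × (1.2667 − 0.4333) = 6.5 × 0.8334 = 5.417 cmH2O.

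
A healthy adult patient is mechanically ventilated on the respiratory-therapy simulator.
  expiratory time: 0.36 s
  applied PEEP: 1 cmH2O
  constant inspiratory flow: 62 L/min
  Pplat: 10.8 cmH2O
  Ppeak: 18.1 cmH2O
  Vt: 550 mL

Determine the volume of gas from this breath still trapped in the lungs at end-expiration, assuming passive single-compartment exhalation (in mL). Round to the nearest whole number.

222

Flow: 62 L/min ÷ 60 = 1.0333 L/s.
R = (PIP − Pplat)/V̇ = (18.1 − 10.8) / 1.0333 = 7.3/1.0333 = 7.065 cmH2O·s/L.
C = Vt/(Pplat − PEEP) = 550.0 / (10.8 − 1) = 550.0/9.8 = 56.122 mL/cmH2O.
τ = R × C = 7.065 × 0.05612 L/cmH2O = 0.3965 s.
Fraction remaining = e^(−Te/τ) = e^(−0.36/0.3965) = 0.4034.
Trapped volume = 550.0 × 0.4034 = 221.87 mL.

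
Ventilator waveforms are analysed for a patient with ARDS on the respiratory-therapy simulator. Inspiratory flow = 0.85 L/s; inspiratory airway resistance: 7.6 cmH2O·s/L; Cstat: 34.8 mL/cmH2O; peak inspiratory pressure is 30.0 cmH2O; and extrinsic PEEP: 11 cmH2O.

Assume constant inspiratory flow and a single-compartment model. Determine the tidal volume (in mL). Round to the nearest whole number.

436

Equation of motion (constant flow): PIP = Vt/C + R·V̇ + PEEP.
Vt/C = PIP − R·V̇ − PEEP = 30.0 − 6.46 − 11 = 12.54 cmH2O.
Vt = C × 12.54 = 34.8 × 12.54 = 436.39 mL.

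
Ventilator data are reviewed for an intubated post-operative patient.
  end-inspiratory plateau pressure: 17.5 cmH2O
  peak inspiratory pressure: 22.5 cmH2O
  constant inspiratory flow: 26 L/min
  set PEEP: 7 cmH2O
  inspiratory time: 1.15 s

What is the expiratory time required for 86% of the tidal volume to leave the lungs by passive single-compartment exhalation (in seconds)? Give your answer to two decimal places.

1.08

Flow: 26 L/min ÷ 60 = 0.4333 L/s.
Vt = flow × Ti = 0.4333 L/s × 1.15 s × 1000 mL/L = 498.3 mL.
R = (PIP − Pplat)/V̇ = (22.5 − 17.5) / 0.4333 = 5.0/0.4333 = 11.539 cmH2O·s/L.
C = Vt/(Pplat − PEEP) = 498.3 / (17.5 − 7) = 498.3/10.5 = 47.457 mL/cmH2O.
τ = R × C = 11.539 × 0.04746 L/cmH2O = 0.5476 s.
t = −τ·ln(1 − 0.86) = −0.5476·ln(0.14) = 1.077 s.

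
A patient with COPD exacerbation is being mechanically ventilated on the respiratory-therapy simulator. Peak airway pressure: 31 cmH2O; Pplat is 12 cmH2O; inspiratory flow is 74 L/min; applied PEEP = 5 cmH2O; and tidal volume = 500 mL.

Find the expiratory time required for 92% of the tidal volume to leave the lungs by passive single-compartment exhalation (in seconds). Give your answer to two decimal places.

Flow: 74 L/min ÷ 60 = 1.2333 L/s.
R = (PIP − Pplat)/V̇ = (31 − 12) / 1.2333 = 19.0/1.2333 = 15.406 cmH2O·s/L.
C = Vt/(Pplat − PEEP) = 500.0 / (12 − 5) = 500.0/7.0 = 71.429 mL/cmH2O.
τ = R × C = 15.406 × 0.07143 L/cmH2O = 1.1 s.
t = −τ·ln(1 − 0.92) = −1.1·ln(0.08) = 2.778 s.

2.78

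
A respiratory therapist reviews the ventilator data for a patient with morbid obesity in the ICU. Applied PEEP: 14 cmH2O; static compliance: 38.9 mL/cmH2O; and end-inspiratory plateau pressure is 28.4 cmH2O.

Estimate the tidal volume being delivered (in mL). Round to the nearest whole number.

560

Vt = Cstat × (Pplat − PEEP) = 38.9 × (28.4 − 14) = 38.9 × 14.4 = 560.16 mL.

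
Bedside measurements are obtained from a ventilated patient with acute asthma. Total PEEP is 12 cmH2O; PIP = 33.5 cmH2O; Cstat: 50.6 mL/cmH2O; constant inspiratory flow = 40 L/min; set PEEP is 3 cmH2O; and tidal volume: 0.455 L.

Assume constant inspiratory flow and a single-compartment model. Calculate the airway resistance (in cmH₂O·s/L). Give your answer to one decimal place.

18.8

Flow: 40 L/min ÷ 60 = 0.6667 L/s.
Total PEEP = 12 cmH2O (set 3 + intrinsic 9); this is the baseline alveolar pressure.
Equation of motion (constant flow): PIP = Vt/C + R·V̇ + PEEP.
R·V̇ = PIP − Vt/C − PEEP = 33.5 − 455/50.6 − 12 = 33.5 − 8.992 − 12 = 12.508 cmH2O.
R = 12.508 / 0.6667 = 18.761 cmH2O·s/L.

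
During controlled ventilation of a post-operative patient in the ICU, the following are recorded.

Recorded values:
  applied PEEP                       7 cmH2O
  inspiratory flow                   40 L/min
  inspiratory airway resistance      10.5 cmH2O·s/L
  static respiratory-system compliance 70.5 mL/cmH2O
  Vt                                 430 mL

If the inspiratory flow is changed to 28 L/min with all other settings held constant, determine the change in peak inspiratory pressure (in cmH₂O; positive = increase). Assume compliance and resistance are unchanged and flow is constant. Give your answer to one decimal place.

-2.1

Flow: 40 L/min ÷ 60 = 0.6667 L/s.
New flow: 28 L/min ÷ 60 = 0.4667 L/s.
PIP = Vt/C + R·V̇ + PEEP (constant-flow equation of motion).
Only the resistive term changes: ΔPIP = R × ΔV̇ = 10.5 × (0.4667 − 0.6667) = 10.5 × -0.2 = -2.1 cmH2O.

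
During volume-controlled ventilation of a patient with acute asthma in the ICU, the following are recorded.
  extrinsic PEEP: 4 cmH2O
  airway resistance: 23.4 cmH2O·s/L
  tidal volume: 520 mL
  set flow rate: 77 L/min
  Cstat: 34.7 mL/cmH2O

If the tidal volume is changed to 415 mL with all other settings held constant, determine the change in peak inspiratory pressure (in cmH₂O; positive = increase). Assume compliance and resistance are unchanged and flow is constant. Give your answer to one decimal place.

-3.0

PIP = Vt/C + R·V̇ + PEEP (constant-flow equation of motion).
Only the elastic term changes: ΔPIP = ΔVt / C = (415 − 520) / 34.7 = -3.026 cmH2O.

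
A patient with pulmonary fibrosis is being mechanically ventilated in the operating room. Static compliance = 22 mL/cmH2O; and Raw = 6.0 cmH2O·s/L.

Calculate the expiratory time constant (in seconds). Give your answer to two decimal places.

0.13

τ = R × C = 6.0 × 22 mL/cmH2O = 6.0 × 0.022 L/cmH2O = 0.132 s.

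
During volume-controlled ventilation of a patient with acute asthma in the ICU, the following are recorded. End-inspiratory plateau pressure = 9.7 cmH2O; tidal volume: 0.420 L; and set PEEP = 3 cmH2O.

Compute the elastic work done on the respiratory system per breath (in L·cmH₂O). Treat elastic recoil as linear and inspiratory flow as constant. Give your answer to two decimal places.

Elastic work ≈ ½ × (Pplat − PEEP) × Vt = 0.5 × (9.7 − 3) × 0.420 L = 0.5 × 6.7 × 0.420 = 1.407 L·cmH2O.

1.41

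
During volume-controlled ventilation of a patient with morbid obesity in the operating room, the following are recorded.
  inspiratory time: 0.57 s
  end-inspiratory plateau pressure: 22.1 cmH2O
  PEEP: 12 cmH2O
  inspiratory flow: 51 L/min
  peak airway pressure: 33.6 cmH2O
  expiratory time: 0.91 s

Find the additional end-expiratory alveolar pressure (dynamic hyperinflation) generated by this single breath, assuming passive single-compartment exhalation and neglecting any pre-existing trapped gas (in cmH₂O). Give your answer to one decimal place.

Flow: 51 L/min ÷ 60 = 0.85 L/s.
Vt = flow × Ti = 0.85 L/s × 0.57 s × 1000 mL/L = 484.5 mL.
R = (PIP − Pplat)/V̇ = (33.6 − 22.1) / 0.85 = 11.5/0.85 = 13.529 cmH2O·s/L.
C = Vt/(Pplat − PEEP) = 484.5 / (22.1 − 12) = 484.5/10.1 = 47.97 mL/cmH2O.
τ = R × C = 13.529 × 0.04797 L/cmH2O = 0.649 s.
Fraction remaining = e^(−Te/τ) = e^(−0.91/0.649) = 0.2461; trapped volume = 484.5 × 0.2461 = 119.24 mL.
Additional alveolar pressure from trapping ≈ V_trapped / C = 119.24 / 47.97 = 2.486 cmH2O.

2.5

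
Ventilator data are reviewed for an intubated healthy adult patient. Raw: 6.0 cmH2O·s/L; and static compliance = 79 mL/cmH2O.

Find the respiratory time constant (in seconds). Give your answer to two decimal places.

τ = R × C = 6.0 × 79 mL/cmH2O = 6.0 × 0.079 L/cmH2O = 0.474 s.

0.47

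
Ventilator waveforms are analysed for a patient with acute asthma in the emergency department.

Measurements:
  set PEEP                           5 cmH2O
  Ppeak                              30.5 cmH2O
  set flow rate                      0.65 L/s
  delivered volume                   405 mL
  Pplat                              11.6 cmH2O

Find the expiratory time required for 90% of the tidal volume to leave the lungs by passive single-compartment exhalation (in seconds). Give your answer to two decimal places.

4.11

R = (PIP − Pplat)/V̇ = (30.5 − 11.6) / 0.65 = 18.9/0.65 = 29.077 cmH2O·s/L.
C = Vt/(Pplat − PEEP) = 405.0 / (11.6 − 5) = 405.0/6.6 = 61.364 mL/cmH2O.
τ = R × C = 29.077 × 0.06136 L/cmH2O = 1.784 s.
t = −τ·ln(1 − 0.90) = −1.784·ln(0.1) = 4.108 s.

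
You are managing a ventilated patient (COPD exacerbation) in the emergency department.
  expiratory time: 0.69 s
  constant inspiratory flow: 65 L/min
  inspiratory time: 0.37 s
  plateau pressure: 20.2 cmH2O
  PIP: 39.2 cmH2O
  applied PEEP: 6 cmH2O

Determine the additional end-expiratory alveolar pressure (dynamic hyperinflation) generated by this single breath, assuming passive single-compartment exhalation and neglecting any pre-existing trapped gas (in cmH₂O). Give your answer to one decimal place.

3.5

Flow: 65 L/min ÷ 60 = 1.0833 L/s.
Vt = flow × Ti = 1.0833 L/s × 0.37 s × 1000 mL/L = 400.82 mL.
R = (PIP − Pplat)/V̇ = (39.2 − 20.2) / 1.0833 = 19.0/1.0833 = 17.539 cmH2O·s/L.
C = Vt/(Pplat − PEEP) = 400.82 / (20.2 − 6) = 400.82/14.2 = 28.227 mL/cmH2O.
τ = R × C = 17.539 × 0.02823 L/cmH2O = 0.4951 s.
Fraction remaining = e^(−Te/τ) = e^(−0.69/0.4951) = 0.2482; trapped volume = 400.82 × 0.2482 = 99.484 mL.
Additional alveolar pressure from trapping ≈ V_trapped / C = 99.484 / 28.227 = 3.524 cmH2O.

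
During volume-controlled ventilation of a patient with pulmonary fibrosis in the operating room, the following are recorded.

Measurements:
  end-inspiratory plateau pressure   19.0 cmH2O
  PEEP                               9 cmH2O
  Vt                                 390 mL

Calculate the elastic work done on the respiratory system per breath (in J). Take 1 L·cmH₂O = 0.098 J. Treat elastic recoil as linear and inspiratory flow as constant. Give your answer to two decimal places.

Elastic work ≈ ½ × (Pplat − PEEP) × Vt = 0.5 × (19.0 − 9) × 0.390 L = 0.5 × 10.0 × 0.390 = 1.95 L·cmH2O.
× 0.098 J/(L·cmH2O) → 0.1911 J.

0.19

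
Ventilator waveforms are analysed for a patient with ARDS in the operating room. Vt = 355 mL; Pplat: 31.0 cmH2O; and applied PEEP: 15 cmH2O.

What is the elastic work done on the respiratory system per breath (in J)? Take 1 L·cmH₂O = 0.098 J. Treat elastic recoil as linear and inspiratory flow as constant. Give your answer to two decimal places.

0.28

Elastic work ≈ ½ × (Pplat − PEEP) × Vt = 0.5 × (31.0 − 15) × 0.355 L = 0.5 × 16.0 × 0.355 = 2.84 L·cmH2O.
× 0.098 J/(L·cmH2O) → 0.2783 J.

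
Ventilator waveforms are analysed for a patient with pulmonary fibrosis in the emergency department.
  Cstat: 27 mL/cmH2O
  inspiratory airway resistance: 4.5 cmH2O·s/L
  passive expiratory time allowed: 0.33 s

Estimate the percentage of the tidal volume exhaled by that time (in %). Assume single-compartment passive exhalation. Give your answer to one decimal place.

τ = R × C = 4.5 × 27 mL/cmH2O = 4.5 × 0.027 L/cmH2O = 0.1215 s.
Passive exhalation: V(t)/V₀ = e^(−t/τ) = e^(−0.33/0.1215) = 0.06614.
Fraction exhaled = 1 − 0.06614 = 0.9339 → 93.39%.

93.4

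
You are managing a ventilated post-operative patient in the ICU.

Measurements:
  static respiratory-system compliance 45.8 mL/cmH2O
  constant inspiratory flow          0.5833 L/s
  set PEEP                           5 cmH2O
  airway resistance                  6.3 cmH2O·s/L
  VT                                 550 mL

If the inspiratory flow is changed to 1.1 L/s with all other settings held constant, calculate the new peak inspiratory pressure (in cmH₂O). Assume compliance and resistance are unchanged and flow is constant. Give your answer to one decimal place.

PIP = Vt/C + R·V̇ + PEEP (constant-flow equation of motion).
Only the resistive term changes: ΔPIP = R × ΔV̇ = 6.3 × (1.1 − 0.5833) = 6.3 × 0.5167 = 3.255 cmH2O.
Original PIP = 550/45.8 + 6.3×0.5833 + 5 = 20.684 cmH2O; new PIP = 20.684 + (3.255) = 23.939 cmH2O.

23.9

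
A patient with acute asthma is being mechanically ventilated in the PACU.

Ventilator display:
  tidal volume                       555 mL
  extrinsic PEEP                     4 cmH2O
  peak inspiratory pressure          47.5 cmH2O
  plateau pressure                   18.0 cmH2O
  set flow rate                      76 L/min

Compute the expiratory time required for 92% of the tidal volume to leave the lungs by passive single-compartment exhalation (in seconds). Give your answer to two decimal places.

Flow: 76 L/min ÷ 60 = 1.2667 L/s.
R = (PIP − Pplat)/V̇ = (47.5 − 18.0) / 1.2667 = 29.5/1.2667 = 23.289 cmH2O·s/L.
C = Vt/(Pplat − PEEP) = 555.0 / (18.0 − 4) = 555.0/14.0 = 39.643 mL/cmH2O.
τ = R × C = 23.289 × 0.03964 L/cmH2O = 0.9232 s.
t = −τ·ln(1 − 0.92) = −0.9232·ln(0.08) = 2.332 s.

2.33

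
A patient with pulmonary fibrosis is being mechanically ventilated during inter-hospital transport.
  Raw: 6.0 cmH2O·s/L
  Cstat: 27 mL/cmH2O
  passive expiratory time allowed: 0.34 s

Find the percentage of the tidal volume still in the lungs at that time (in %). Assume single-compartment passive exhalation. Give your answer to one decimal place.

12.3

τ = R × C = 6.0 × 27 mL/cmH2O = 6.0 × 0.027 L/cmH2O = 0.162 s.
Passive exhalation: V(t)/V₀ = e^(−t/τ) = e^(−0.34/0.162) = 0.1226.
Fraction remaining = 0.1226 → 12.26%.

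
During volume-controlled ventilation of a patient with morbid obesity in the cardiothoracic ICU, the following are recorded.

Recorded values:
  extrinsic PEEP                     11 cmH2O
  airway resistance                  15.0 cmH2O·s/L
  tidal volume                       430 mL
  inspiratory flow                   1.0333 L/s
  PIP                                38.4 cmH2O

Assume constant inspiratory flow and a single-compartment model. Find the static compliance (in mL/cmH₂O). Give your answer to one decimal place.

Equation of motion (constant flow): PIP = Vt/C + R·V̇ + PEEP.
Vt/C = PIP − R·V̇ − PEEP = 38.4 − 15.0×1.0333 − 11 = 38.4 − 15.5 − 11 = 11.9 cmH2O.
C = Vt / 11.9 = 430 / 11.9 = 36.134 mL/cmH2O.

36.1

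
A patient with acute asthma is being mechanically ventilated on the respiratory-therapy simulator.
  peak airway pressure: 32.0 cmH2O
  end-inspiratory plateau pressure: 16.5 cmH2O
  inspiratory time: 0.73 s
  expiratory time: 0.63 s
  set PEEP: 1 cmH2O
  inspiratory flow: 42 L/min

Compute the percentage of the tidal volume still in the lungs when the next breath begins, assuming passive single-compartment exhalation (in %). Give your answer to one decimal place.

42.2

Flow: 42 L/min ÷ 60 = 0.7 L/s.
Vt = flow × Ti = 0.7 L/s × 0.73 s × 1000 mL/L = 511.0 mL.
R = (PIP − Pplat)/V̇ = (32.0 − 16.5) / 0.7 = 15.5/0.7 = 22.143 cmH2O·s/L.
C = Vt/(Pplat − PEEP) = 511.0 / (16.5 − 1) = 511.0/15.5 = 32.968 mL/cmH2O.
τ = R × C = 22.143 × 0.03297 L/cmH2O = 0.7301 s.
Fraction remaining at end-expiration = e^(−Te/τ) = e^(−0.63/0.7301) = 0.4219 → 42.19%.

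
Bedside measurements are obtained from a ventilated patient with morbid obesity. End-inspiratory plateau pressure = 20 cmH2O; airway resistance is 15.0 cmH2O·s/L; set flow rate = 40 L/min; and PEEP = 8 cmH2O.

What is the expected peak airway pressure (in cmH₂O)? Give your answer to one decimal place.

30.0

Flow: 40 L/min ÷ 60 = 0.6667 L/s.
PIP = Pplat + Raw × flow = 20 + 15.0 × 0.6667 = 20 + 10.001 = 30.001 cmH2O.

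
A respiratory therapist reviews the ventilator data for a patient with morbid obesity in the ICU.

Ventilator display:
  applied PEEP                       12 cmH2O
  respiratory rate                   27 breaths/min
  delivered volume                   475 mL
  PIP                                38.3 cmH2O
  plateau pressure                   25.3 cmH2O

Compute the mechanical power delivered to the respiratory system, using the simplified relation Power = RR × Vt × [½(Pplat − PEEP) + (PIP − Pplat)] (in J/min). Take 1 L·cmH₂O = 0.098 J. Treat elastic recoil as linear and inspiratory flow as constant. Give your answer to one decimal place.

Per-breath work = Vt × [½(Pplat−PEEP) + (PIP−Pplat)] = 0.475 × [0.5×13.3 + 13.0] = 0.475 × 19.65 = 9.334 L·cmH2O.
Power = 27 × 9.334 = 252.02 L·cmH2O/min.
× 0.098 J/(L·cmH2O) → 24.698 J/min.

24.7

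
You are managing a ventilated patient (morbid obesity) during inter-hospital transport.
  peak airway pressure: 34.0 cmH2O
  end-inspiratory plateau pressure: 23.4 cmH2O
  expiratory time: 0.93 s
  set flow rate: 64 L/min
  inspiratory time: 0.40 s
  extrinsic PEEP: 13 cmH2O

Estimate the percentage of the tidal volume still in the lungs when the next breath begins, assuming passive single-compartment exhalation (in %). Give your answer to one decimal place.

Flow: 64 L/min ÷ 60 = 1.0667 L/s.
Vt = flow × Ti = 1.0667 L/s × 0.40 s × 1000 mL/L = 426.68 mL.
R = (PIP − Pplat)/V̇ = (34.0 − 23.4) / 1.0667 = 10.6/1.0667 = 9.937 cmH2O·s/L.
C = Vt/(Pplat − PEEP) = 426.68 / (23.4 − 13) = 426.68/10.4 = 41.027 mL/cmH2O.
τ = R × C = 9.937 × 0.04103 L/cmH2O = 0.4077 s.
Fraction remaining at end-expiration = e^(−Te/τ) = e^(−0.93/0.4077) = 0.1022 → 10.22%.

10.2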